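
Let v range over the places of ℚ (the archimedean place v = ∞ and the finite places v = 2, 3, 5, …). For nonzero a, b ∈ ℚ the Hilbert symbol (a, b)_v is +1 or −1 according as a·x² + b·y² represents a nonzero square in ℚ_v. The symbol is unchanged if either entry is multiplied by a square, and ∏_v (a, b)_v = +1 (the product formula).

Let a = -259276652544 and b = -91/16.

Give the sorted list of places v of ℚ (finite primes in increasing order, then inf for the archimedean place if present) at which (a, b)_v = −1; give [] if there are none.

[3, 7, 13, inf]

(a, b) ≡ (-39, -91) mod (ℚ^×)²; places V = {2, 3, 7, 13, ∞}.
(a,b)_3: α=1, u≡2; β=0, v≡2 (mod 3); (2|3)=-1, (2|3)=-1; sign (−1)^0·-1^0·-1^1 = -1.
(a,b)_∞: sgn(-39)=−, sgn(-91)=−, so -1.
(a,b)_13: α=3, u≡9; β=1, v≡2 (mod 13); (9|13)=+1, (2|13)=-1; sign (−1)^0·+1^1·-1^3 = -1.
(a,b)_7: α=4, u≡5; β=1, v≡4 (mod 7); (5|7)=-1, (4|7)=+1; sign (−1)^0·-1^1·+1^4 = -1.
(a,b)_2: α=14, β=-4; u≡1, v≡5 (mod 8); ε(u)ε(v)=0·0, αω(v)=14·1, βω(u)=-4·0; sum ≡ 0  ⇒  +1.
|Ram(-39, -91)| = 4, even; anisotropic at {3, 7, 13, ∞}.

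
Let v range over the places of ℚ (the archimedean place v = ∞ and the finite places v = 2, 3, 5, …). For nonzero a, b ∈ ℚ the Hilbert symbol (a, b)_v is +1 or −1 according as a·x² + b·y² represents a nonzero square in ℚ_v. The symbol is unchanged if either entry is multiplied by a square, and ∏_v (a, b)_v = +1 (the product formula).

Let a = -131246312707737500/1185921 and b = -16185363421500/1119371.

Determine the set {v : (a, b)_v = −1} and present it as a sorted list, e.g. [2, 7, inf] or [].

[5, 7, 11, 13, 41, 43, 47, inf]

(a, b) ≡ (-76055, -21980123165) mod (ℚ^×)²; places V = {2, 3, 5, 7, 11, 13, 29, 41, 43, 47, 53, ∞}.
(a,b)_13: α=2, u≡11; β=1, v≡8 (mod 13); (11|13)=-1, (8|13)=-1; sign (−1)^0·-1^1·-1^2 = -1.
(a,b)_29: α=0, u≡3; β=-2, v≡7 (mod 29); (3|29)=-1, (7|29)=+1; sign (−1)^0·-1^-2·+1^0 = +1.
(a,b)_∞: sgn(-76055)=−, sgn(-21980123165)=−, so -1.
(a,b)_53: α=1, u≡29; β=1, v≡28 (mod 53); (29|53)=+1, (28|53)=+1; sign (−1)^0·+1^1·+1^1 = +1.
(a,b)_3: α=-4, u≡1; β=4, v≡1 (mod 3); (1|3)=+1, (1|3)=+1; sign (−1)^0·+1^4·+1^-4 = +1.
(a,b)_2: α=2, β=2; u≡1, v≡3 (mod 8); ε(u)ε(v)=0·1, αω(v)=2·1, βω(u)=2·0; sum ≡ 0  ⇒  +1.
(a,b)_43: α=2, u≡28; β=1, v≡7 (mod 43); (28|43)=-1, (7|43)=-1; sign (−1)^0·-1^1·-1^2 = -1.
(a,b)_5: α=5, u≡4; β=3, v≡3 (mod 5); (4|5)=+1, (3|5)=-1; sign (−1)^0·+1^3·-1^5 = -1.
(a,b)_11: α=-4, u≡6; β=-3, v≡7 (mod 11); (6|11)=-1, (7|11)=-1; sign (−1)^0·-1^-3·-1^-4 = -1.
(a,b)_47: α=2, u≡44; β=1, v≡28 (mod 47); (44|47)=-1, (28|47)=+1; sign (−1)^0·-1^1·+1^2 = -1.
(a,b)_7: α=1, u≡5; β=1, v≡5 (mod 7); (5|7)=-1, (5|7)=-1; sign (−1)^1·-1^1·-1^1 = -1.
(a,b)_41: α=1, u≡4; β=1, v≡34 (mod 41); (4|41)=+1, (34|41)=-1; sign (−1)^0·+1^1·-1^1 = -1.
Ram(-76055, -21980123165) = {5, 7, 11, 13, 41, 43, 47, ∞}; no ℚ_5-point on the conic.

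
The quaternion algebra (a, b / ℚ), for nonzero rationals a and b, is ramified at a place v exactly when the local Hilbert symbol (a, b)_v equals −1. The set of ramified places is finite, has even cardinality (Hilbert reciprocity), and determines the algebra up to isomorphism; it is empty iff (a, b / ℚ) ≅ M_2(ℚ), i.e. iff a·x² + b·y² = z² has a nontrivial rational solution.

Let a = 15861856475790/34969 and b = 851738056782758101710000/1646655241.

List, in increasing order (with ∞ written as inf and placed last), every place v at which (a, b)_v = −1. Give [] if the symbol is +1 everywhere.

[23, 37]

(a, b) ≡ (8510, 779) mod (ℚ^×)²; places V = {2, 3, 5, 7, 11, 13, 17, 19, 23, 31, 37, 41, ∞}.
(a,b)_5: α=1, u≡2; β=4, v≡1 (mod 5); (2|5)=-1, (1|5)=+1; sign (−1)^0·-1^4·+1^1 = +1.
(a,b)_11: α=-2, u≡2; β=-2, v≡1 (mod 11); (2|11)=-1, (1|11)=+1; sign (−1)^0·-1^-2·+1^-2 = +1.
(a,b)_17: α=-2, u≡7; β=-2, v≡14 (mod 17); (7|17)=-1, (14|17)=-1; sign (−1)^0·-1^-2·-1^-2 = +1.
(a,b)_2: α=1, β=4; u≡7, v≡3 (mod 8); ε(u)ε(v)=1·1, αω(v)=1·1, βω(u)=4·0; sum ≡ 0  ⇒  +1.
(a,b)_37: α=1, u≡35; β=2, v≡29 (mod 37); (35|37)=-1, (29|37)=-1; sign (−1)^0·-1^2·-1^1 = -1.
(a,b)_31: α=0, u≡19; β=-2, v≡19 (mod 31); (19|31)=+1, (19|31)=+1; sign (−1)^0·+1^-2·+1^0 = +1.
(a,b)_3: α=8, u≡2; β=12, v≡2 (mod 3); (2|3)=-1, (2|3)=-1; sign (−1)^0·-1^12·-1^8 = +1.
(a,b)_7: α=0, u≡6; β=-2, v≡2 (mod 7); (6|7)=-1, (2|7)=+1; sign (−1)^0·-1^-2·+1^0 = +1.
(a,b)_41: α=2, u≡2; β=3, v≡24 (mod 41); (2|41)=+1, (24|41)=-1; sign (−1)^0·+1^3·-1^2 = +1.
(a,b)_19: α=0, u≡5; β=1, v≡15 (mod 19); (5|19)=+1, (15|19)=-1; sign (−1)^0·+1^1·-1^0 = +1.
(a,b)_13: α=2, u≡11; β=2, v≡1 (mod 13); (11|13)=-1, (1|13)=+1; sign (−1)^0·-1^2·+1^2 = +1.
(a,b)_23: α=1, u≡6; β=2, v≡5 (mod 23); (6|23)=+1, (5|23)=-1; sign (−1)^0·+1^2·-1^1 = -1.
(a,b)_∞: sgn(8510)=+, sgn(779)=+, so +1.
|Ram(8510, 779)| = 2, even; anisotropic at {23, 37}.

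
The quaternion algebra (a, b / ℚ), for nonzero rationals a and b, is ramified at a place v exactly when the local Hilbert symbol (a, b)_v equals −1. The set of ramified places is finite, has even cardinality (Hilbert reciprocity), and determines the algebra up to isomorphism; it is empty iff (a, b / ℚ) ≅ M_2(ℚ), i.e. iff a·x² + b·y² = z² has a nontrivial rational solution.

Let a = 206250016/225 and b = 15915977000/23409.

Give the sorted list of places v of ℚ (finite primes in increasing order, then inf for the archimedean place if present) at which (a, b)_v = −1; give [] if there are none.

[2, 19]

Mod squares: a ≡ 263074, b ≡ 1315370. Check v ∈ {∞, 2, 3, 5, 7, 11, 17, 19, 23, 43}.
v=17: a=17^0·(≡8), b=17^-2·(≡12) mod 17; (8|17)=+1, (12|17)=-1; (−1)^{0·-2·8}·(+1)^-2·(-1)^0 = +1.
v=5: a=5^-2·(≡4), b=5^3·(≡4) mod 5; (4|5)=+1, (4|5)=+1; (−1)^{-2·3·2}·(+1)^3·(+1)^-2 = +1.
v=11: a=11^0·(≡1), b=11^2·(≡1) mod 11; (1|11)=+1, (1|11)=+1; (−1)^{0·2·5}·(+1)^2·(+1)^0 = +1.
v=23: a=23^1·(≡11), b=23^1·(≡9) mod 23; (11|23)=-1, (9|23)=+1; (−1)^{1·1·11}·(-1)^1·(+1)^1 = +1.
v=19: a=19^1·(≡2), b=19^1·(≡18) mod 19; (2|19)=-1, (18|19)=-1; (−1)^{1·1·9}·(-1)^1·(-1)^1 = -1.
v=2: v_2(a)=5, v_2(b)=3; units ≡ 1, 5 (mod 8); ε·ε+αω+βω = 0·0+5·1+3·0 ≡ 1  ⇒  (a,b)_2 = -1.
v=3: a=3^-2·(≡1), b=3^-4·(≡2) mod 3; (1|3)=+1, (2|3)=-1; (−1)^{-2·-4·1}·(+1)^-4·(-1)^-2 = +1.
v=∞: 263074 > 0 and 1315370 > 0  ⇒  (a,b)_∞ = +1.
v=43: a=43^1·(≡12), b=43^1·(≡17) mod 43; (12|43)=-1, (17|43)=+1; (−1)^{1·1·21}·(-1)^1·(+1)^1 = +1.
v=7: a=7^3·(≡5), b=7^1·(≡1) mod 7; (5|7)=-1, (1|7)=+1; (−1)^{3·1·3}·(-1)^1·(+1)^3 = +1.
Ram(263074, 1315370) = {2, 19}; no ℚ_2-point on the conic.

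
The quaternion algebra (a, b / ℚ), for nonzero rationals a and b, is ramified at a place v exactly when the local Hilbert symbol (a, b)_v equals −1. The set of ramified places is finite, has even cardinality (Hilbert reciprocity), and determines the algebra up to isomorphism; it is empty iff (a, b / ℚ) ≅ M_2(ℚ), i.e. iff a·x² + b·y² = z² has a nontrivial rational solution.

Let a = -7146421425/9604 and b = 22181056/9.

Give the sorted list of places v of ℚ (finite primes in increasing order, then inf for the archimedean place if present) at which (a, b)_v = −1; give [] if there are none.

Mod squares: a ≡ -3529097, b ≡ 346579. Check v ∈ {∞, 2, 3, 5, 7, 11, 13, 17, 19, 23, 29, 37}.
v=13: a=13^1·(≡10), b=13^0·(≡3) mod 13; (10|13)=+1, (3|13)=+1; (−1)^{1·0·6}·(+1)^0·(+1)^1 = +1.
v=29: a=29^1·(≡9), b=29^1·(≡2) mod 29; (9|29)=+1, (2|29)=-1; (−1)^{1·1·14}·(+1)^1·(-1)^1 = -1.
v=23: a=23^1·(≡19), b=23^0·(≡7) mod 23; (19|23)=-1, (7|23)=-1; (−1)^{1·0·11}·(-1)^0·(-1)^1 = -1.
v=7: a=7^-4·(≡1), b=7^0·(≡1) mod 7; (1|7)=+1, (1|7)=+1; (−1)^{-4·0·3}·(+1)^0·(+1)^-4 = +1.
v=2: v_2(a)=-2, v_2(b)=6; units ≡ 7, 3 (mod 8); ε·ε+αω+βω = 1·1+-2·1+6·0 ≡ 1  ⇒  (a,b)_2 = -1.
v=∞: -3529097 < 0 and 346579 > 0  ⇒  (a,b)_∞ = +1.
v=11: a=11^1·(≡10), b=11^0·(≡2) mod 11; (10|11)=-1, (2|11)=-1; (−1)^{1·0·5}·(-1)^0·(-1)^1 = -1.
v=5: a=5^2·(≡2), b=5^0·(≡4) mod 5; (2|5)=-1, (4|5)=+1; (−1)^{2·0·2}·(-1)^0·(+1)^2 = +1.
v=17: a=17^0·(≡15), b=17^1·(≡2) mod 17; (15|17)=+1, (2|17)=+1; (−1)^{0·1·8}·(+1)^1·(+1)^0 = +1.
v=37: a=37^1·(≡17), b=37^1·(≡18) mod 37; (17|37)=-1, (18|37)=-1; (−1)^{1·1·18}·(-1)^1·(-1)^1 = +1.
v=3: a=3^4·(≡1), b=3^-2·(≡1) mod 3; (1|3)=+1, (1|3)=+1; (−1)^{4·-2·1}·(+1)^-2·(+1)^4 = +1.
v=19: a=19^0·(≡16), b=19^1·(≡5) mod 19; (16|19)=+1, (5|19)=+1; (−1)^{0·1·9}·(+1)^1·(+1)^0 = +1.
Ram(-3529097, 346579) = {2, 11, 23, 29}; no ℚ_2-point on the conic.

[2, 11, 23, 29]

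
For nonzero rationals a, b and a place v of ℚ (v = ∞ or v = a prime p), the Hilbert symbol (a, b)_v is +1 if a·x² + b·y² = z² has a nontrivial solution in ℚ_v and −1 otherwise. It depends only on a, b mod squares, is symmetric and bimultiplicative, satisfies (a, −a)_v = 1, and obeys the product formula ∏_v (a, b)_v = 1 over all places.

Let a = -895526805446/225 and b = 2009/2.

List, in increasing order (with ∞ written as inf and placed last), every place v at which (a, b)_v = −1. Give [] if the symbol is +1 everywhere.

Mod squares: a ≡ -10872134, b ≡ 82. Check v ∈ {∞, 2, 3, 5, 7, 13, 31, 41, 47}.
v=5: a=5^-2·(≡1), b=5^0·(≡2) mod 5; (1|5)=+1, (2|5)=-1; (−1)^{-2·0·2}·(+1)^0·(-1)^-2 = +1.
v=∞: -10872134 < 0 and 82 > 0  ⇒  (a,b)_∞ = +1.
v=41: a=41^3·(≡22), b=41^1·(≡4) mod 41; (22|41)=-1, (4|41)=+1; (−1)^{3·1·20}·(-1)^1·(+1)^3 = -1.
v=3: a=3^-2·(≡1), b=3^0·(≡1) mod 3; (1|3)=+1, (1|3)=+1; (−1)^{-2·0·1}·(+1)^0·(+1)^-2 = +1.
v=13: a=13^1·(≡6), b=13^0·(≡10) mod 13; (6|13)=-1, (10|13)=+1; (−1)^{1·0·6}·(-1)^0·(+1)^1 = +1.
v=31: a=31^1·(≡5), b=31^0·(≡28) mod 31; (5|31)=+1, (28|31)=+1; (−1)^{1·0·15}·(+1)^0·(+1)^1 = +1.
v=47: a=47^1·(≡17), b=47^0·(≡41) mod 47; (17|47)=+1, (41|47)=-1; (−1)^{1·0·23}·(+1)^0·(-1)^1 = -1.
v=7: a=7^3·(≡5), b=7^2·(≡3) mod 7; (5|7)=-1, (3|7)=-1; (−1)^{3·2·3}·(-1)^2·(-1)^3 = -1.
v=2: v_2(a)=1, v_2(b)=-1; units ≡ 5, 1 (mod 8); ε·ε+αω+βω = 0·0+1·0+-1·1 ≡ 1  ⇒  (a,b)_2 = -1.
Ram(-10872134, 82) = {2, 7, 41, 47}; no ℚ_2-point on the conic.

[2, 7, 41, 47]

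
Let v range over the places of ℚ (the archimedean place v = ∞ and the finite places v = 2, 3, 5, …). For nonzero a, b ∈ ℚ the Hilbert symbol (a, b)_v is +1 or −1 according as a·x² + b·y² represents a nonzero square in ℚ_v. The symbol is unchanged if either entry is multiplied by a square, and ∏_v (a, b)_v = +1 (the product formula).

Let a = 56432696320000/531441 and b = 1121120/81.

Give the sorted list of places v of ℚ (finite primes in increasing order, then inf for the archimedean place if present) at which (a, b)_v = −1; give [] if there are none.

(a, b) ≡ (22, 1430) mod (ℚ^×)²; places V = {2, 3, 5, 7, 11, 13, ∞}.
(a,b)_7: α=2, u≡4; β=2, v≡1 (mod 7); (4|7)=+1, (1|7)=+1; sign (−1)^0·+1^2·+1^2 = +1.
(a,b)_∞: sgn(22)=+, sgn(1430)=+, so +1.
(a,b)_5: α=4, u≡2; β=1, v≡4 (mod 5); (2|5)=-1, (4|5)=+1; sign (−1)^0·-1^1·+1^4 = -1.
(a,b)_11: α=3, u≡6; β=1, v≡4 (mod 11); (6|11)=-1, (4|11)=+1; sign (−1)^1·-1^1·+1^3 = +1.
(a,b)_13: α=2, u≡9; β=1, v≡8 (mod 13); (9|13)=+1, (8|13)=-1; sign (−1)^0·+1^1·-1^2 = +1.
(a,b)_2: α=13, β=5; u≡3, v≡3 (mod 8); ε(u)ε(v)=1·1, αω(v)=13·1, βω(u)=5·1; sum ≡ 1  ⇒  -1.
(a,b)_3: α=-12, u≡1; β=-4, v≡2 (mod 3); (1|3)=+1, (2|3)=-1; sign (−1)^0·+1^-4·-1^-12 = +1.
(22, 1430 / ℚ) ramifies at {2, 5}: a division algebra.

[2, 5]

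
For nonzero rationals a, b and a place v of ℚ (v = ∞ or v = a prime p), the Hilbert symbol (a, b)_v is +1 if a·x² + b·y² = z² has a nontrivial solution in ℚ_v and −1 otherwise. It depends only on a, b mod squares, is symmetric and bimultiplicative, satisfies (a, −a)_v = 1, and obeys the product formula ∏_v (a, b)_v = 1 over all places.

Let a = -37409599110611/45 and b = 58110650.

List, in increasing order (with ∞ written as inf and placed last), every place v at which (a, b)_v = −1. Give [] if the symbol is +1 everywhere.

[]

Mod squares: a ≡ -1495, b ≡ 26. Check v ∈ {∞, 2, 3, 5, 7, 13, 23}.
v=7: a=7^2·(≡5), b=7^0·(≡3) mod 7; (5|7)=-1, (3|7)=-1; (−1)^{2·0·3}·(-1)^0·(-1)^2 = +1.
v=2: v_2(a)=0, v_2(b)=1; units ≡ 1, 5 (mod 8); ε·ε+αω+βω = 0·0+0·1+1·0 ≡ 0  ⇒  (a,b)_2 = +1.
v=23: a=23^3·(≡4), b=23^2·(≡2) mod 23; (4|23)=+1, (2|23)=+1; (−1)^{3·2·11}·(+1)^2·(+1)^3 = +1.
v=5: a=5^-1·(≡1), b=5^2·(≡1) mod 5; (1|5)=+1, (1|5)=+1; (−1)^{-1·2·2}·(+1)^2·(+1)^-1 = +1.
v=3: a=3^-2·(≡2), b=3^0·(≡2) mod 3; (2|3)=-1, (2|3)=-1; (−1)^{-2·0·1}·(-1)^0·(-1)^-2 = +1.
v=∞: -1495 < 0 and 26 > 0  ⇒  (a,b)_∞ = +1.
v=13: a=13^7·(≡6), b=13^3·(≡8) mod 13; (6|13)=-1, (8|13)=-1; (−1)^{7·3·6}·(-1)^3·(-1)^7 = +1.
Ram(a, b) = ∅: the form -1495·x² + 26·y² − z² is isotropic over every ℚ_v, so by Hasse–Minkowski it is isotropic over ℚ.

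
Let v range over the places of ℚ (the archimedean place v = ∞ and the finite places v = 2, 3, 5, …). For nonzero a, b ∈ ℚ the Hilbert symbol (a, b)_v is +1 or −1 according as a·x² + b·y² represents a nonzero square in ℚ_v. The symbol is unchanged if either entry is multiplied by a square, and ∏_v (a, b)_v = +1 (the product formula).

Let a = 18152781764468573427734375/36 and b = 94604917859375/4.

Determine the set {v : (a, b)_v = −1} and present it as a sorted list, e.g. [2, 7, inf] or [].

(a, b) ≡ (551, 407) mod (ℚ^×)²; places V = {2, 3, 5, 7, 11, 19, 29, 37, ∞}.
(a,b)_11: α=2, u≡5; β=1, v≡3 (mod 11); (5|11)=+1, (3|11)=+1; sign (−1)^0·+1^1·+1^2 = +1.
(a,b)_19: α=3, u≡8; β=2, v≡10 (mod 19); (8|19)=-1, (10|19)=-1; sign (−1)^0·-1^2·-1^3 = -1.
(a,b)_∞: sgn(551)=+, sgn(407)=+, so +1.
(a,b)_5: α=10, u≡4; β=6, v≡2 (mod 5); (4|5)=+1, (2|5)=-1; sign (−1)^0·+1^6·-1^10 = +1.
(a,b)_7: α=2, u≡6; β=2, v≡1 (mod 7); (6|7)=-1, (1|7)=+1; sign (−1)^0·-1^2·+1^2 = +1.
(a,b)_3: α=-2, u≡2; β=0, v≡2 (mod 3); (2|3)=-1, (2|3)=-1; sign (−1)^0·-1^0·-1^-2 = +1.
(a,b)_29: α=3, u≡14; β=2, v≡16 (mod 29); (14|29)=-1, (16|29)=+1; sign (−1)^0·-1^2·+1^3 = +1.
(a,b)_37: α=4, u≡1; β=1, v≡36 (mod 37); (1|37)=+1, (36|37)=+1; sign (−1)^0·+1^1·+1^4 = +1.
(a,b)_2: α=-2, β=-2; u≡7, v≡7 (mod 8); ε(u)ε(v)=1·1, αω(v)=-2·0, βω(u)=-2·0; sum ≡ 1  ⇒  -1.
Ram(551, 407) = {2, 19}; no ℚ_2-point on the conic.

[2, 19]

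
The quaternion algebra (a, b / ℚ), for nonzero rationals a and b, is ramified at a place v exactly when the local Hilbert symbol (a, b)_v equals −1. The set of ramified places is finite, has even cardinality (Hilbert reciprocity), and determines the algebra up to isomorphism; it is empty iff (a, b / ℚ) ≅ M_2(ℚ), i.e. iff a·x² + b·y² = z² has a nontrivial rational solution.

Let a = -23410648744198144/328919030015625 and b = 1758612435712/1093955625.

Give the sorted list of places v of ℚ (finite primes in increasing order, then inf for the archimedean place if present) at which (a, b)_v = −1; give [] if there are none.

(a, b) ≡ (-2431, 187) mod (ℚ^×)²; places V = {2, 3, 5, 7, 11, 13, 17, 19, 29, 47, ∞}.
(a,b)_47: α=-2, u≡5; β=0, v≡44 (mod 47); (5|47)=-1, (44|47)=-1; sign (−1)^0·-1^0·-1^-2 = +1.
(a,b)_13: α=1, u≡11; β=0, v≡6 (mod 13); (11|13)=-1, (6|13)=-1; sign (−1)^0·-1^0·-1^1 = -1.
(a,b)_∞: sgn(-2431)=−, sgn(187)=+, so +1.
(a,b)_11: α=3, u≡6; β=3, v≡10 (mod 11); (6|11)=-1, (10|11)=-1; sign (−1)^1·-1^3·-1^3 = -1.
(a,b)_19: α=2, u≡4; β=2, v≡11 (mod 19); (4|19)=+1, (11|19)=+1; sign (−1)^0·+1^2·+1^2 = +1.
(a,b)_3: α=-4, u≡2; β=-6, v≡1 (mod 3); (2|3)=-1, (1|3)=+1; sign (−1)^0·-1^-6·+1^-4 = +1.
(a,b)_2: α=18, β=8; u≡1, v≡3 (mod 8); ε(u)ε(v)=0·1, αω(v)=18·1, βω(u)=8·0; sum ≡ 0  ⇒  +1.
(a,b)_29: α=2, u≡4; β=2, v≡7 (mod 29); (4|29)=+1, (7|29)=+1; sign (−1)^0·+1^2·+1^2 = +1.
(a,b)_5: α=-6, u≡1; β=-4, v≡3 (mod 5); (1|5)=+1, (3|5)=-1; sign (−1)^0·+1^-4·-1^-6 = +1.
(a,b)_17: α=1, u≡11; β=1, v≡5 (mod 17); (11|17)=-1, (5|17)=-1; sign (−1)^0·-1^1·-1^1 = +1.
(a,b)_7: α=-6, u≡6; β=-4, v≡3 (mod 7); (6|7)=-1, (3|7)=-1; sign (−1)^0·-1^-4·-1^-6 = +1.
(-2431, 187 / ℚ) ramifies at {11, 13}: a division algebra.

[11, 13]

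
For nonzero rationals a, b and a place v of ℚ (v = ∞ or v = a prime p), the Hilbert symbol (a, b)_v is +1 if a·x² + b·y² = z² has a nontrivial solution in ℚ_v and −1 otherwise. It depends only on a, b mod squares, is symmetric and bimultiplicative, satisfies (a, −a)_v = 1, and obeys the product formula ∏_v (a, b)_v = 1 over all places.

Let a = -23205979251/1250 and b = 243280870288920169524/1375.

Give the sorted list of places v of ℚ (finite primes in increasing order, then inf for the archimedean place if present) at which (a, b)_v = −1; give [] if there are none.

[2, 5, 17, 19]

(a, b) ≡ (-176358, 40755) mod (ℚ^×)²; places V = {2, 3, 5, 7, 11, 13, 17, 19, ∞}.
(a,b)_2: α=-1, β=2; u≡5, v≡3 (mod 8); ε(u)ε(v)=0·1, αω(v)=-1·1, βω(u)=2·1; sum ≡ 1  ⇒  -1.
(a,b)_13: α=1, u≡2; β=3, v≡5 (mod 13); (2|13)=-1, (5|13)=-1; sign (−1)^0·-1^3·-1^1 = +1.
(a,b)_∞: sgn(-176358)=−, sgn(40755)=+, so +1.
(a,b)_11: α=0, u≡1; β=-1, v≡4 (mod 11); (1|11)=+1, (4|11)=+1; sign (−1)^0·+1^-1·+1^0 = +1.
(a,b)_5: α=-4, u≡2; β=-3, v≡4 (mod 5); (2|5)=-1, (4|5)=+1; sign (−1)^0·-1^-3·+1^-4 = -1.
(a,b)_17: α=1, u≡15; β=2, v≡3 (mod 17); (15|17)=+1, (3|17)=-1; sign (−1)^0·+1^2·-1^1 = -1.
(a,b)_19: α=3, u≡4; β=7, v≡9 (mod 19); (4|19)=+1, (9|19)=+1; sign (−1)^1·+1^7·+1^3 = -1.
(a,b)_7: α=1, u≡3; β=2, v≡2 (mod 7); (3|7)=-1, (2|7)=+1; sign (−1)^0·-1^2·+1^1 = +1.
(a,b)_3: α=7, u≡2; β=7, v≡1 (mod 3); (2|3)=-1, (1|3)=+1; sign (−1)^1·-1^7·+1^7 = +1.
Ram(-176358, 40755) = {2, 5, 17, 19}; no ℚ_2-point on the conic.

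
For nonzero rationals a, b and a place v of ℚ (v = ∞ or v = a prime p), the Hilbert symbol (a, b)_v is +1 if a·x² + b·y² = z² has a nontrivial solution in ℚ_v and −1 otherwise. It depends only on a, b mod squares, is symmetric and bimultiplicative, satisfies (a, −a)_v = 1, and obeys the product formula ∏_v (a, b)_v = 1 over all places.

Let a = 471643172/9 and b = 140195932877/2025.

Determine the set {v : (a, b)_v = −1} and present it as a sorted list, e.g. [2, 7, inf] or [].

Mod squares: a ≡ 697697, b ≡ 493493. Check v ∈ {∞, 2, 3, 5, 7, 11, 13, 17, 29, 41}.
v=5: a=5^0·(≡3), b=5^-2·(≡2) mod 5; (3|5)=-1, (2|5)=-1; (−1)^{0·-2·2}·(-1)^-2·(-1)^0 = +1.
v=3: a=3^-2·(≡2), b=3^-4·(≡2) mod 3; (2|3)=-1, (2|3)=-1; (−1)^{-2·-4·1}·(-1)^-4·(-1)^-2 = +1.
v=17: a=17^1·(≡10), b=17^1·(≡10) mod 17; (10|17)=-1, (10|17)=-1; (−1)^{1·1·8}·(-1)^1·(-1)^1 = +1.
v=41: a=41^1·(≡9), b=41^2·(≡13) mod 41; (9|41)=+1, (13|41)=-1; (−1)^{1·2·20}·(+1)^2·(-1)^1 = -1.
v=11: a=11^1·(≡3), b=11^1·(≡4) mod 11; (3|11)=+1, (4|11)=+1; (−1)^{1·1·5}·(+1)^1·(+1)^1 = -1.
v=2: v_2(a)=2, v_2(b)=0; units ≡ 1, 5 (mod 8); ε·ε+αω+βω = 0·0+2·1+0·0 ≡ 0  ⇒  (a,b)_2 = +1.
v=13: a=13^3·(≡8), b=13^3·(≡3) mod 13; (8|13)=-1, (3|13)=+1; (−1)^{3·3·6}·(-1)^3·(+1)^3 = -1.
v=29: a=29^0·(≡15), b=29^1·(≡6) mod 29; (15|29)=-1, (6|29)=+1; (−1)^{0·1·14}·(-1)^1·(+1)^0 = -1.
v=7: a=7^1·(≡3), b=7^1·(≡1) mod 7; (3|7)=-1, (1|7)=+1; (−1)^{1·1·3}·(-1)^1·(+1)^1 = +1.
v=∞: 697697 > 0 and 493493 > 0  ⇒  (a,b)_∞ = +1.
|Ram(697697, 493493)| = 4, even; anisotropic at {11, 13, 29, 41}.

[11, 13, 29, 41]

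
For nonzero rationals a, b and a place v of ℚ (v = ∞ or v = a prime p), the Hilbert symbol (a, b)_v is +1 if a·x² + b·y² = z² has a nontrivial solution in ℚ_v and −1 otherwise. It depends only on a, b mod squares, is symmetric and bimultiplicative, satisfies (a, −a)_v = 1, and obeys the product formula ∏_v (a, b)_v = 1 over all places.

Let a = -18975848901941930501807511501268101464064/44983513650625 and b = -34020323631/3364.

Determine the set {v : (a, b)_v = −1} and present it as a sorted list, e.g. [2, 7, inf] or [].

[3, 41, 47, inf]

Mod squares: a ≡ -80934, b ≡ -1574359. Check v ∈ {∞, 2, 3, 5, 7, 11, 13, 19, 29, 41, 43, 47}.
v=11: a=11^-2·(≡3), b=11^0·(≡4) mod 11; (3|11)=+1, (4|11)=+1; (−1)^{-2·0·5}·(+1)^0·(+1)^-2 = +1.
v=7: a=7^5·(≡4), b=7^4·(≡2) mod 7; (4|7)=+1, (2|7)=+1; (−1)^{5·4·3}·(+1)^4·(+1)^5 = +1.
v=47: a=47^3·(≡21), b=47^1·(≡3) mod 47; (21|47)=+1, (3|47)=+1; (−1)^{3·1·23}·(+1)^1·(+1)^3 = -1.
v=13: a=13^2·(≡1), b=13^0·(≡7) mod 13; (1|13)=+1, (7|13)=-1; (−1)^{2·0·6}·(+1)^0·(-1)^2 = +1.
v=2: v_2(a)=15, v_2(b)=-2; units ≡ 5, 1 (mod 8); ε·ε+αω+βω = 0·0+15·0+-2·1 ≡ 0  ⇒  (a,b)_2 = +1.
v=∞: -80934 < 0 and -1574359 < 0  ⇒  (a,b)_∞ = -1.
v=19: a=19^6·(≡1), b=19^1·(≡7) mod 19; (1|19)=+1, (7|19)=+1; (−1)^{6·1·9}·(+1)^1·(+1)^6 = +1.
v=5: a=5^-4·(≡1), b=5^0·(≡1) mod 5; (1|5)=+1, (1|5)=+1; (−1)^{-4·0·2}·(+1)^0·(+1)^-4 = +1.
v=29: a=29^-6·(≡6), b=29^-2·(≡22) mod 29; (6|29)=+1, (22|29)=+1; (−1)^{-6·-2·14}·(+1)^-2·(+1)^-6 = +1.
v=41: a=41^3·(≡26), b=41^1·(≡18) mod 41; (26|41)=-1, (18|41)=+1; (−1)^{3·1·20}·(-1)^1·(+1)^3 = -1.
v=43: a=43^4·(≡35), b=43^1·(≡40) mod 43; (35|43)=+1, (40|43)=+1; (−1)^{4·1·21}·(+1)^1·(+1)^4 = +1.
v=3: a=3^11·(≡1), b=3^2·(≡2) mod 3; (1|3)=+1, (2|3)=-1; (−1)^{11·2·1}·(+1)^2·(-1)^11 = -1.
(-80934, -1574359 / ℚ) ramifies at {3, 41, 47, ∞}: a division algebra.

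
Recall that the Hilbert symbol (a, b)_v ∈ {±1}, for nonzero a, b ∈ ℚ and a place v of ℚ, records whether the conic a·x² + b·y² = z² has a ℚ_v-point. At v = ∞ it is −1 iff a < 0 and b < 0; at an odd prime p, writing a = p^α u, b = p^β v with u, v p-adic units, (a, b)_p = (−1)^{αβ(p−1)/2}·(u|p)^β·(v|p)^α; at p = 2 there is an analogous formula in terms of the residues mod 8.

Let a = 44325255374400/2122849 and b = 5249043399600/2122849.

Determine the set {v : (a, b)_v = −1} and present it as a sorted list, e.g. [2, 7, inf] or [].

Mod squares: a ≡ 969969, b ≡ 51051. Check v ∈ {∞, 2, 3, 5, 7, 11, 13, 17, 19, 31, 47}.
v=31: a=31^-2·(≡5), b=31^-2·(≡1) mod 31; (5|31)=+1, (1|31)=+1; (−1)^{-2·-2·15}·(+1)^-2·(+1)^-2 = +1.
v=3: a=3^1·(≡1), b=3^3·(≡1) mod 3; (1|3)=+1, (1|3)=+1; (−1)^{1·3·1}·(+1)^3·(+1)^1 = -1.
v=2: v_2(a)=6, v_2(b)=4; units ≡ 1, 3 (mod 8); ε·ε+αω+βω = 0·1+6·1+4·0 ≡ 0  ⇒  (a,b)_2 = +1.
v=∞: 969969 > 0 and 51051 > 0  ⇒  (a,b)_∞ = +1.
v=7: a=7^1·(≡1), b=7^1·(≡5) mod 7; (1|7)=+1, (5|7)=-1; (−1)^{1·1·3}·(+1)^1·(-1)^1 = +1.
v=47: a=47^-2·(≡31), b=47^-2·(≡8) mod 47; (31|47)=-1, (8|47)=+1; (−1)^{-2·-2·23}·(-1)^-2·(+1)^-2 = +1.
v=17: a=17^1·(≡14), b=17^1·(≡3) mod 17; (14|17)=-1, (3|17)=-1; (−1)^{1·1·8}·(-1)^1·(-1)^1 = +1.
v=19: a=19^1·(≡16), b=19^0·(≡17) mod 19; (16|19)=+1, (17|19)=+1; (−1)^{1·0·9}·(+1)^0·(+1)^1 = +1.
v=11: a=11^1·(≡3), b=11^1·(≡6) mod 11; (3|11)=+1, (6|11)=-1; (−1)^{1·1·5}·(+1)^1·(-1)^1 = +1.
v=5: a=5^2·(≡4), b=5^2·(≡1) mod 5; (4|5)=+1, (1|5)=+1; (−1)^{2·2·2}·(+1)^2·(+1)^2 = +1.
v=13: a=13^5·(≡6), b=13^5·(≡12) mod 13; (6|13)=-1, (12|13)=+1; (−1)^{5·5·6}·(-1)^5·(+1)^5 = -1.
(969969, 51051 / ℚ) ramifies at {3, 13}: a division algebra.

[3, 13]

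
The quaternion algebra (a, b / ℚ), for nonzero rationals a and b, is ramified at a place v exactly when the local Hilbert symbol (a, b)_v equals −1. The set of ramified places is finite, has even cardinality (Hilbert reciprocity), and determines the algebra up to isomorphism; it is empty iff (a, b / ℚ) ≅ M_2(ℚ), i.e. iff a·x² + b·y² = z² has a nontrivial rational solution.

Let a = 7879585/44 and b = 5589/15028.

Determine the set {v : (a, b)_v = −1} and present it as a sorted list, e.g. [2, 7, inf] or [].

(a, b) ≡ (299915, 897) mod (ℚ^×)²; places V = {2, 3, 5, 7, 11, 13, 17, 19, 23, 41, ∞}.
(a,b)_19: α=1, u≡13; β=0, v≡16 (mod 19); (13|19)=-1, (16|19)=+1; sign (−1)^0·-1^0·+1^1 = +1.
(a,b)_11: α=-1, u≡8; β=0, v≡6 (mod 11); (8|11)=-1, (6|11)=-1; sign (−1)^0·-1^0·-1^-1 = -1.
(a,b)_7: α=1, u≡3; β=0, v≡4 (mod 7); (3|7)=-1, (4|7)=+1; sign (−1)^0·-1^0·+1^1 = +1.
(a,b)_∞: sgn(299915)=+, sgn(897)=+, so +1.
(a,b)_13: α=0, u≡5; β=-1, v≡1 (mod 13); (5|13)=-1, (1|13)=+1; sign (−1)^0·-1^-1·+1^0 = -1.
(a,b)_2: α=-2, β=-2; u≡3, v≡1 (mod 8); ε(u)ε(v)=1·0, αω(v)=-2·0, βω(u)=-2·1; sum ≡ 0  ⇒  +1.
(a,b)_23: α=0, u≡4; β=1, v≡4 (mod 23); (4|23)=+1, (4|23)=+1; sign (−1)^0·+1^1·+1^0 = +1.
(a,b)_5: α=1, u≡3; β=0, v≡3 (mod 5); (3|5)=-1, (3|5)=-1; sign (−1)^0·-1^0·-1^1 = -1.
(a,b)_41: α=1, u≡6; β=0, v≡36 (mod 41); (6|41)=-1, (36|41)=+1; sign (−1)^0·-1^0·+1^1 = +1.
(a,b)_3: α=0, u≡2; β=5, v≡2 (mod 3); (2|3)=-1, (2|3)=-1; sign (−1)^0·-1^5·-1^0 = -1.
(a,b)_17: α=2, u≡15; β=-2, v≡13 (mod 17); (15|17)=+1, (13|17)=+1; sign (−1)^0·+1^-2·+1^2 = +1.
|Ram(299915, 897)| = 4, even; anisotropic at {3, 5, 11, 13}.

[3, 5, 11, 13]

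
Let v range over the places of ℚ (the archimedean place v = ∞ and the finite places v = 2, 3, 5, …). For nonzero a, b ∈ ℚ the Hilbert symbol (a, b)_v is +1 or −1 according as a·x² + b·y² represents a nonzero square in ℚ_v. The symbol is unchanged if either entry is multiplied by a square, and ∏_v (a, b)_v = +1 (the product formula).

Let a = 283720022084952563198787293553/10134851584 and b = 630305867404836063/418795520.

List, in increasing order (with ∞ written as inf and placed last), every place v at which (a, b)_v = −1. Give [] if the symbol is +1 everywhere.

[5, 17, 31, 41]

(a, b) ≡ (17, 108035) mod (ℚ^×)²; places V = {2, 3, 5, 7, 11, 13, 17, 31, 41, ∞}.
(a,b)_11: α=-4, u≡7; β=-2, v≡4 (mod 11); (7|11)=-1, (4|11)=+1; sign (−1)^0·-1^-2·+1^-4 = +1.
(a,b)_5: α=0, u≡2; β=-1, v≡2 (mod 5); (2|5)=-1, (2|5)=-1; sign (−1)^0·-1^-1·-1^0 = -1.
(a,b)_7: α=2, u≡6; β=2, v≡1 (mod 7); (6|7)=-1, (1|7)=+1; sign (−1)^0·-1^2·+1^2 = +1.
(a,b)_13: α=-2, u≡12; β=-2, v≡11 (mod 13); (12|13)=+1, (11|13)=-1; sign (−1)^0·+1^-2·-1^-2 = +1.
(a,b)_2: α=-12, β=-12; u≡1, v≡3 (mod 8); ε(u)ε(v)=0·1, αω(v)=-12·1, βω(u)=-12·0; sum ≡ 0  ⇒  +1.
(a,b)_17: α=5, u≡1; β=3, v≡14 (mod 17); (1|17)=+1, (14|17)=-1; sign (−1)^0·+1^3·-1^5 = -1.
(a,b)_∞: sgn(17)=+, sgn(108035)=+, so +1.
(a,b)_41: α=8, u≡24; β=5, v≡24 (mod 41); (24|41)=-1, (24|41)=-1; sign (−1)^0·-1^5·-1^8 = -1.
(a,b)_3: α=12, u≡2; β=6, v≡2 (mod 3); (2|3)=-1, (2|3)=-1; sign (−1)^0·-1^6·-1^12 = +1.
(a,b)_31: α=2, u≡11; β=1, v≡22 (mod 31); (11|31)=-1, (22|31)=-1; sign (−1)^0·-1^1·-1^2 = -1.
Ram(17, 108035) = {5, 17, 31, 41}; no ℚ_5-point on the conic.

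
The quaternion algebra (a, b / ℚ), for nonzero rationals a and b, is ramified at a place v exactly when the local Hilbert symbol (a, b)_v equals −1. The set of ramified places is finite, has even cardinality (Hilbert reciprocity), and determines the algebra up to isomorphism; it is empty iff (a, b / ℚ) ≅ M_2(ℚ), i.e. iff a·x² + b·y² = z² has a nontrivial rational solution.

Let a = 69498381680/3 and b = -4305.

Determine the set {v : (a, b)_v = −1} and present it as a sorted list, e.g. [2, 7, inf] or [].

(a, b) ≡ (265937685, -4305) mod (ℚ^×)²; places V = {2, 3, 5, 7, 13, 29, 31, 37, 41, ∞}.
(a,b)_3: α=-1, u≡2; β=1, v≡2 (mod 3); (2|3)=-1, (2|3)=-1; sign (−1)^1·-1^1·-1^-1 = -1.
(a,b)_2: α=4, β=0; u≡5, v≡7 (mod 8); ε(u)ε(v)=0·1, αω(v)=4·0, βω(u)=0·1; sum ≡ 0  ⇒  +1.
(a,b)_7: α=2, u≡6; β=1, v≡1 (mod 7); (6|7)=-1, (1|7)=+1; sign (−1)^0·-1^1·+1^2 = -1.
(a,b)_13: α=1, u≡3; β=0, v≡11 (mod 13); (3|13)=+1, (11|13)=-1; sign (−1)^0·+1^0·-1^1 = -1.
(a,b)_∞: sgn(265937685)=+, sgn(-4305)=−, so +1.
(a,b)_31: α=1, u≡5; β=0, v≡4 (mod 31); (5|31)=+1, (4|31)=+1; sign (−1)^0·+1^0·+1^1 = +1.
(a,b)_37: α=1, u≡1; β=0, v≡24 (mod 37); (1|37)=+1, (24|37)=-1; sign (−1)^0·+1^0·-1^1 = -1.
(a,b)_5: α=1, u≡2; β=1, v≡4 (mod 5); (2|5)=-1, (4|5)=+1; sign (−1)^0·-1^1·+1^1 = -1.
(a,b)_29: α=1, u≡13; β=0, v≡16 (mod 29); (13|29)=+1, (16|29)=+1; sign (−1)^0·+1^0·+1^1 = +1.
(a,b)_41: α=1, u≡29; β=1, v≡18 (mod 41); (29|41)=-1, (18|41)=+1; sign (−1)^0·-1^1·+1^1 = -1.
(265937685, -4305 / ℚ) ramifies at {3, 5, 7, 13, 37, 41}: a division algebra.

[3, 5, 7, 13, 37, 41]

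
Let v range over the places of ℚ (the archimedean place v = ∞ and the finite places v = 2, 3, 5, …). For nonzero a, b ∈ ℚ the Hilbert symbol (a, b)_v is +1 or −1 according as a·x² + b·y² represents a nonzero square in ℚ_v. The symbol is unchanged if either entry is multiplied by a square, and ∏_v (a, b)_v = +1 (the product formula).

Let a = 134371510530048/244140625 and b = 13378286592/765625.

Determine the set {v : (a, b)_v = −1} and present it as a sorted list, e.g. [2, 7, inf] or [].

Mod squares: a ≡ 43, b ≡ 1333. Check v ∈ {∞, 2, 3, 5, 7, 11, 31, 43}.
v=31: a=31^2·(≡3), b=31^1·(≡24) mod 31; (3|31)=-1, (24|31)=-1; (−1)^{2·1·15}·(-1)^1·(-1)^2 = -1.
v=7: a=7^0·(≡1), b=7^-2·(≡6) mod 7; (1|7)=+1, (6|7)=-1; (−1)^{0·-2·3}·(+1)^-2·(-1)^0 = +1.
v=5: a=5^-12·(≡3), b=5^-6·(≡3) mod 5; (3|5)=-1, (3|5)=-1; (−1)^{-12·-6·2}·(-1)^-6·(-1)^-12 = +1.
v=∞: 43 > 0 and 1333 > 0  ⇒  (a,b)_∞ = +1.
v=11: a=11^2·(≡10), b=11^2·(≡10) mod 11; (10|11)=-1, (10|11)=-1; (−1)^{2·2·5}·(-1)^2·(-1)^2 = +1.
v=43: a=43^1·(≡31), b=43^1·(≡40) mod 43; (31|43)=+1, (40|43)=+1; (−1)^{1·1·21}·(+1)^1·(+1)^1 = -1.
v=2: v_2(a)=12, v_2(b)=10; units ≡ 3, 5 (mod 8); ε·ε+αω+βω = 1·0+12·1+10·1 ≡ 0  ⇒  (a,b)_2 = +1.
v=3: a=3^8·(≡1), b=3^4·(≡1) mod 3; (1|3)=+1, (1|3)=+1; (−1)^{8·4·1}·(+1)^4·(+1)^8 = +1.
Ram(43, 1333) = {31, 43}; no ℚ_31-point on the conic.

[31, 43]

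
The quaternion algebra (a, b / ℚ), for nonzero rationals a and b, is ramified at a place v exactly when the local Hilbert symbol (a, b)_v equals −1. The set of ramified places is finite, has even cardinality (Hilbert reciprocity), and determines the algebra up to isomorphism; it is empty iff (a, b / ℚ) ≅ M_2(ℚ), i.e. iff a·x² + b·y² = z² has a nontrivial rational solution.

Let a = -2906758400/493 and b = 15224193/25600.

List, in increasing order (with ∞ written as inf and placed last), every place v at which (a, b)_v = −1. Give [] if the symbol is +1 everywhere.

Mod squares: a ≡ -4569617, b ≡ 187953. Check v ∈ {∞, 2, 3, 5, 7, 13, 17, 23, 29, 31, 43, 47}.
v=7: a=7^2·(≡4), b=7^0·(≡5) mod 7; (4|7)=+1, (5|7)=-1; (−1)^{2·0·3}·(+1)^0·(-1)^2 = +1.
v=13: a=13^1·(≡11), b=13^0·(≡12) mod 13; (11|13)=-1, (12|13)=+1; (−1)^{1·0·6}·(-1)^0·(+1)^1 = +1.
v=2: v_2(a)=8, v_2(b)=-10; units ≡ 7, 1 (mod 8); ε·ε+αω+βω = 1·0+8·0+-10·0 ≡ 0  ⇒  (a,b)_2 = +1.
v=17: a=17^-1·(≡11), b=17^0·(≡2) mod 17; (11|17)=-1, (2|17)=+1; (−1)^{-1·0·8}·(-1)^0·(+1)^-1 = +1.
v=23: a=23^1·(≡6), b=23^0·(≡10) mod 23; (6|23)=+1, (10|23)=-1; (−1)^{1·0·11}·(+1)^0·(-1)^1 = -1.
v=47: a=47^0·(≡38), b=47^1·(≡16) mod 47; (38|47)=-1, (16|47)=+1; (−1)^{0·1·23}·(-1)^1·(+1)^0 = -1.
v=29: a=29^-1·(≡20), b=29^0·(≡20) mod 29; (20|29)=+1, (20|29)=+1; (−1)^{-1·0·14}·(+1)^0·(+1)^-1 = +1.
v=43: a=43^0·(≡16), b=43^1·(≡5) mod 43; (16|43)=+1, (5|43)=-1; (−1)^{0·1·21}·(+1)^1·(-1)^0 = +1.
v=∞: -4569617 < 0 and 187953 > 0  ⇒  (a,b)_∞ = +1.
v=31: a=31^1·(≡6), b=31^1·(≡5) mod 31; (6|31)=-1, (5|31)=+1; (−1)^{1·1·15}·(-1)^1·(+1)^1 = +1.
v=5: a=5^2·(≡3), b=5^-2·(≡2) mod 5; (3|5)=-1, (2|5)=-1; (−1)^{2·-2·2}·(-1)^-2·(-1)^2 = +1.
v=3: a=3^0·(≡1), b=3^5·(≡2) mod 3; (1|3)=+1, (2|3)=-1; (−1)^{0·5·1}·(+1)^5·(-1)^0 = +1.
|Ram(-4569617, 187953)| = 2, even; anisotropic at {23, 47}.

[23, 47]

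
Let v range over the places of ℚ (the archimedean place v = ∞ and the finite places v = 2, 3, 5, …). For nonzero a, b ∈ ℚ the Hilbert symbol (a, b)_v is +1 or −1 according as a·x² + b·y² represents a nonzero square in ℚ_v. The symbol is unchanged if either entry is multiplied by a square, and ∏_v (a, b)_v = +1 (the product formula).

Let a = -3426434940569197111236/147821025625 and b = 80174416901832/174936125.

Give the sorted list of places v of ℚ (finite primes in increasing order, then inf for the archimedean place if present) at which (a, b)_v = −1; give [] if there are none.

[17, 19]

(a, b) ≡ (-969, 10) mod (ℚ^×)²; places V = {2, 3, 5, 7, 11, 13, 17, 19, ∞}.
(a,b)_11: α=6, u≡7; β=4, v≡2 (mod 11); (7|11)=-1, (2|11)=-1; sign (−1)^0·-1^4·-1^6 = +1.
(a,b)_17: α=3, u≡5; β=2, v≡5 (mod 17); (5|17)=-1, (5|17)=-1; sign (−1)^0·-1^2·-1^3 = -1.
(a,b)_3: α=15, u≡1; β=8, v≡1 (mod 3); (1|3)=+1, (1|3)=+1; sign (−1)^0·+1^8·+1^15 = +1.
(a,b)_7: α=-2, u≡2; β=-2, v≡6 (mod 7); (2|7)=+1, (6|7)=-1; sign (−1)^0·+1^-2·-1^-2 = +1.
(a,b)_5: α=-4, u≡4; β=-3, v≡3 (mod 5); (4|5)=+1, (3|5)=-1; sign (−1)^0·+1^-3·-1^-4 = +1.
(a,b)_19: α=3, u≡16; β=2, v≡13 (mod 19); (16|19)=+1, (13|19)=-1; sign (−1)^0·+1^2·-1^3 = -1.
(a,b)_13: α=-6, u≡2; β=-4, v≡3 (mod 13); (2|13)=-1, (3|13)=+1; sign (−1)^0·-1^-4·+1^-6 = +1.
(a,b)_2: α=2, β=3; u≡7, v≡5 (mod 8); ε(u)ε(v)=1·0, αω(v)=2·1, βω(u)=3·0; sum ≡ 0  ⇒  +1.
(a,b)_∞: sgn(-969)=−, sgn(10)=+, so +1.
(-969, 10 / ℚ) ramifies at {17, 19}: a division algebra.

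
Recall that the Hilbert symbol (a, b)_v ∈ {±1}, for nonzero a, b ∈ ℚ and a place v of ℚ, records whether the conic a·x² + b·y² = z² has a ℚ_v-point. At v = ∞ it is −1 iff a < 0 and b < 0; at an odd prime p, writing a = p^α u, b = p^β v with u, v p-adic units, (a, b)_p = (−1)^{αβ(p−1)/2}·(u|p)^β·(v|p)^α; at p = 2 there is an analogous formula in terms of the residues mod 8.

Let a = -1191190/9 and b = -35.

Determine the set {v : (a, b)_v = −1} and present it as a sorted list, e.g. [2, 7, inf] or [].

[2, inf]

Mod squares: a ≡ -24310, b ≡ -35. Check v ∈ {∞, 2, 3, 5, 7, 11, 13, 17}.
v=17: a=17^1·(≡8), b=17^0·(≡16) mod 17; (8|17)=+1, (16|17)=+1; (−1)^{1·0·8}·(+1)^0·(+1)^1 = +1.
v=2: v_2(a)=1, v_2(b)=0; units ≡ 5, 5 (mod 8); ε·ε+αω+βω = 0·0+1·1+0·1 ≡ 1  ⇒  (a,b)_2 = -1.
v=∞: -24310 < 0 and -35 < 0  ⇒  (a,b)_∞ = -1.
v=13: a=13^1·(≡8), b=13^0·(≡4) mod 13; (8|13)=-1, (4|13)=+1; (−1)^{1·0·6}·(-1)^0·(+1)^1 = +1.
v=11: a=11^1·(≡3), b=11^0·(≡9) mod 11; (3|11)=+1, (9|11)=+1; (−1)^{1·0·5}·(+1)^0·(+1)^1 = +1.
v=7: a=7^2·(≡4), b=7^1·(≡2) mod 7; (4|7)=+1, (2|7)=+1; (−1)^{2·1·3}·(+1)^1·(+1)^2 = +1.
v=5: a=5^1·(≡3), b=5^1·(≡3) mod 5; (3|5)=-1, (3|5)=-1; (−1)^{1·1·2}·(-1)^1·(-1)^1 = +1.
v=3: a=3^-2·(≡2), b=3^0·(≡1) mod 3; (2|3)=-1, (1|3)=+1; (−1)^{-2·0·1}·(-1)^0·(+1)^-2 = +1.
Ram(-24310, -35) = {2, ∞}; no ℚ_2-point on the conic.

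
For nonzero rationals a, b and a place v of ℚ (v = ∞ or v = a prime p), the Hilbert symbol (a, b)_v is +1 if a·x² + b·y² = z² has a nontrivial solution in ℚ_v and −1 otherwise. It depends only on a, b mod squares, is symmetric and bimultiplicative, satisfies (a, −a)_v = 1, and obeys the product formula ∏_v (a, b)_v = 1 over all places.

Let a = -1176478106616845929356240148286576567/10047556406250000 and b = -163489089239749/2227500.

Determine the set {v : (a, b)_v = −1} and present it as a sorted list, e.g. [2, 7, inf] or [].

(a, b) ≡ (-527, -31031) mod (ℚ^×)²; places V = {2, 3, 5, 7, 11, 13, 17, 31, ∞}.
(a,b)_5: α=-10, u≡3; β=-4, v≡4 (mod 5); (3|5)=-1, (4|5)=+1; sign (−1)^0·-1^-4·+1^-10 = +1.
(a,b)_11: α=-2, u≡3; β=-1, v≡2 (mod 11); (3|11)=+1, (2|11)=-1; sign (−1)^0·+1^-1·-1^-2 = +1.
(a,b)_31: α=3, u≡14; β=1, v≡11 (mod 31); (14|31)=+1, (11|31)=-1; sign (−1)^1·+1^1·-1^3 = +1.
(a,b)_17: α=17, u≡5; β=6, v≡3 (mod 17); (5|17)=-1, (3|17)=-1; sign (−1)^0·-1^6·-1^17 = -1.
(a,b)_3: α=-12, u≡1; β=-4, v≡1 (mod 3); (1|3)=+1, (1|3)=+1; sign (−1)^0·+1^-4·+1^-12 = +1.
(a,b)_7: α=10, u≡5; β=5, v≡5 (mod 7); (5|7)=-1, (5|7)=-1; sign (−1)^0·-1^5·-1^10 = -1.
(a,b)_2: α=-4, β=-2; u≡1, v≡1 (mod 8); ε(u)ε(v)=0·0, αω(v)=-4·0, βω(u)=-2·0; sum ≡ 0  ⇒  +1.
(a,b)_13: α=2, u≡5; β=1, v≡5 (mod 13); (5|13)=-1, (5|13)=-1; sign (−1)^0·-1^1·-1^2 = -1.
(a,b)_∞: sgn(-527)=−, sgn(-31031)=−, so -1.
(-527, -31031 / ℚ) ramifies at {7, 13, 17, ∞}: a division algebra.

[7, 13, 17, inf]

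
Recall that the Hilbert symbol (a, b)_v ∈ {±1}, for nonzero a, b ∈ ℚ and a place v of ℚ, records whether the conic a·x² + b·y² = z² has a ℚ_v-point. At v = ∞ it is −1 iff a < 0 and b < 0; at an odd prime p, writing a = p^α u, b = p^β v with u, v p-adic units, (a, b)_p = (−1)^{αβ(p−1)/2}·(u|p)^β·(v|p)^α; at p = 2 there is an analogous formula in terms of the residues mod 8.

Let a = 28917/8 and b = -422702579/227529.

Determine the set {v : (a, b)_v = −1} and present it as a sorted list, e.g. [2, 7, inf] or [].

Mod squares: a ≡ 714, b ≡ -299. Check v ∈ {∞, 2, 3, 7, 13, 17, 23, 29, 41, 53}.
v=29: a=29^0·(≡15), b=29^2·(≡4) mod 29; (15|29)=-1, (4|29)=+1; (−1)^{0·2·14}·(-1)^2·(+1)^0 = +1.
v=41: a=41^0·(≡22), b=41^2·(≡12) mod 41; (22|41)=-1, (12|41)=-1; (−1)^{0·2·20}·(-1)^2·(-1)^0 = +1.
v=7: a=7^1·(≡1), b=7^0·(≡2) mod 7; (1|7)=+1, (2|7)=+1; (−1)^{1·0·3}·(+1)^0·(+1)^1 = +1.
v=∞: 714 > 0 and -299 < 0  ⇒  (a,b)_∞ = +1.
v=2: v_2(a)=-3, v_2(b)=0; units ≡ 5, 5 (mod 8); ε·ε+αω+βω = 0·0+-3·1+0·1 ≡ 1  ⇒  (a,b)_2 = -1.
v=13: a=13^0·(≡12), b=13^1·(≡10) mod 13; (12|13)=+1, (10|13)=+1; (−1)^{0·1·6}·(+1)^1·(+1)^0 = +1.
v=53: a=53^0·(≡4), b=53^-2·(≡5) mod 53; (4|53)=+1, (5|53)=-1; (−1)^{0·-2·26}·(+1)^-2·(-1)^0 = +1.
v=3: a=3^5·(≡1), b=3^-4·(≡1) mod 3; (1|3)=+1, (1|3)=+1; (−1)^{5·-4·1}·(+1)^-4·(+1)^5 = +1.
v=17: a=17^1·(≡15), b=17^0·(≡7) mod 17; (15|17)=+1, (7|17)=-1; (−1)^{1·0·8}·(+1)^0·(-1)^1 = -1.
v=23: a=23^0·(≡18), b=23^1·(≡20) mod 23; (18|23)=+1, (20|23)=-1; (−1)^{0·1·11}·(+1)^1·(-1)^0 = +1.
Ram(714, -299) = {2, 17}; no ℚ_2-point on the conic.

[2, 17]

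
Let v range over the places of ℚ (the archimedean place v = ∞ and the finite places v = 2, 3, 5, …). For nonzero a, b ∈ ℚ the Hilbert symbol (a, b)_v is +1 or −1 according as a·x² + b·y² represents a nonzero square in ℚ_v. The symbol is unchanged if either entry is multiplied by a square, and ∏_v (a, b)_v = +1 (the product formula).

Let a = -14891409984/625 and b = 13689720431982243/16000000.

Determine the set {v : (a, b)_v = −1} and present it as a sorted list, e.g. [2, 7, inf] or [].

[2, 29]

(a, b) ≡ (-2001, 3) mod (ℚ^×)²; places V = {2, 3, 5, 11, 23, 29, 31, ∞}.
(a,b)_∞: sgn(-2001)=−, sgn(3)=+, so +1.
(a,b)_3: α=1, u≡2; β=7, v≡1 (mod 3); (2|3)=-1, (1|3)=+1; sign (−1)^1·-1^7·+1^1 = +1.
(a,b)_23: α=1, u≡15; β=2, v≡3 (mod 23); (15|23)=-1, (3|23)=+1; sign (−1)^0·-1^2·+1^1 = +1.
(a,b)_5: α=-4, u≡1; β=-6, v≡2 (mod 5); (1|5)=+1, (2|5)=-1; sign (−1)^0·+1^-6·-1^-4 = +1.
(a,b)_11: α=2, u≡4; β=4, v≡3 (mod 11); (4|11)=+1, (3|11)=+1; sign (−1)^0·+1^4·+1^2 = +1.
(a,b)_31: α=2, u≡8; β=2, v≡15 (mod 31); (8|31)=+1, (15|31)=-1; sign (−1)^0·+1^2·-1^2 = +1.
(a,b)_2: α=6, β=-10; u≡7, v≡3 (mod 8); ε(u)ε(v)=1·1, αω(v)=6·1, βω(u)=-10·0; sum ≡ 1  ⇒  -1.
(a,b)_29: α=1, u≡19; β=2, v≡12 (mod 29); (19|29)=-1, (12|29)=-1; sign (−1)^0·-1^2·-1^1 = -1.
|Ram(-2001, 3)| = 2, even; anisotropic at {2, 29}.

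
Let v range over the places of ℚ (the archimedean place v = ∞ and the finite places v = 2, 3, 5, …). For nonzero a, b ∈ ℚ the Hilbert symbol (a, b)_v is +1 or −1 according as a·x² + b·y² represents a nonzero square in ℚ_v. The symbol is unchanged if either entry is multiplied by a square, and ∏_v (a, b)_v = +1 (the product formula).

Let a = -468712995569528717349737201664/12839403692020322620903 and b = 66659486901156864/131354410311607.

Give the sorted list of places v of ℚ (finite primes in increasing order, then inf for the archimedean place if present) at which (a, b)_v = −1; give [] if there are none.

[11, 29]

Mod squares: a ≡ -203, b ≡ 2233. Check v ∈ {∞, 2, 3, 7, 11, 13, 29, 37, 43, 47, 53}.
v=7: a=7^-3·(≡6), b=7^-1·(≡4) mod 7; (6|7)=-1, (4|7)=+1; (−1)^{-3·-1·3}·(-1)^-1·(+1)^-3 = +1.
v=13: a=13^6·(≡2), b=13^4·(≡4) mod 13; (2|13)=-1, (4|13)=+1; (−1)^{6·4·6}·(-1)^4·(+1)^6 = +1.
v=47: a=47^0·(≡28), b=47^-4·(≡18) mod 47; (28|47)=+1, (18|47)=+1; (−1)^{0·-4·23}·(+1)^-4·(+1)^0 = +1.
v=11: a=11^2·(≡2), b=11^3·(≡9) mod 11; (2|11)=-1, (9|11)=+1; (−1)^{2·3·5}·(-1)^3·(+1)^2 = -1.
v=2: v_2(a)=20, v_2(b)=10; units ≡ 5, 1 (mod 8); ε·ε+αω+βω = 0·0+20·0+10·1 ≡ 0  ⇒  (a,b)_2 = +1.
v=53: a=53^-4·(≡42), b=53^-2·(≡38) mod 53; (42|53)=+1, (38|53)=+1; (−1)^{-4·-2·26}·(+1)^-2·(+1)^-4 = +1.
v=29: a=29^3·(≡5), b=29^1·(≡21) mod 29; (5|29)=+1, (21|29)=-1; (−1)^{3·1·14}·(+1)^1·(-1)^3 = -1.
v=43: a=43^-2·(≡22), b=43^0·(≡9) mod 43; (22|43)=-1, (9|43)=+1; (−1)^{-2·0·21}·(-1)^0·(+1)^-2 = +1.
v=37: a=37^-6·(≡29), b=37^-2·(≡2) mod 37; (29|37)=-1, (2|37)=-1; (−1)^{-6·-2·18}·(-1)^-2·(-1)^-6 = +1.
v=∞: -203 < 0 and 2233 > 0  ⇒  (a,b)_∞ = +1.
v=3: a=3^22·(≡1), b=3^10·(≡1) mod 3; (1|3)=+1, (1|3)=+1; (−1)^{22·10·1}·(+1)^10·(+1)^22 = +1.
Ram(-203, 2233) = {11, 29}; no ℚ_11-point on the conic.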